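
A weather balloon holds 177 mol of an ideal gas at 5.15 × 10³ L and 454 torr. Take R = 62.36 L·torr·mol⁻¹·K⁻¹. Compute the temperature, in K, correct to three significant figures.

T ≈ 212 K

PV = nRT ⇒ T = PV/(nR) = (454 × 5.15e+03) / (177 × 62.36)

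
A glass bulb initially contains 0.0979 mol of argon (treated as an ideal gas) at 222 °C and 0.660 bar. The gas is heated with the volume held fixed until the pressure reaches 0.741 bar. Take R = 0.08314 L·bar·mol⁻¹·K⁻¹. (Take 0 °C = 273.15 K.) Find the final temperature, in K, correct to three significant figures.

T₂ ≈ 556 K

Convert: T₁ = 495.1 K.
From PV = nRT: V₁ = nRT₁/P₁ = 6.106 L.
Isochoric, so P/T is constant: V₂ = V₁; T₂ = T₁·(P₂/P₁) = 555.9 K.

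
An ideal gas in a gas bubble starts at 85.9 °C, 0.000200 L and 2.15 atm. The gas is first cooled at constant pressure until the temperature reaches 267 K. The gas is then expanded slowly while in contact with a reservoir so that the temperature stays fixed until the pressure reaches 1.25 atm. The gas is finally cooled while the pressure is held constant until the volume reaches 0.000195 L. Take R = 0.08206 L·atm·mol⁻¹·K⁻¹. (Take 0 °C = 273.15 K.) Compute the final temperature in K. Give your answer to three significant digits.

T₄ ≈ 204 K

Convert: T₁ = 359.0 K.
P constant ⇒ V ∝ T: P₂ = P₁; V₂ = V₁·(T₂/T₁) = 0.0001487 L.
T constant ⇒ Boyle's law P V = const: T₃ = T₂; V₃ = V₂·(P₂/P₃) = 0.0002558 L.
Isobaric, so V/T is constant: P₄ = P₃; T₄ = T₃·(V₄/V₃) = 203.5 K.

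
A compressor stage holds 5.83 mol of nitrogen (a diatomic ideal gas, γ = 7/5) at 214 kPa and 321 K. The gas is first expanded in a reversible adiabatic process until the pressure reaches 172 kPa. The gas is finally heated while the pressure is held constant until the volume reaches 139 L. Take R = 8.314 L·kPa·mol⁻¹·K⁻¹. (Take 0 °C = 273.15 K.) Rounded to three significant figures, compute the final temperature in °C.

T₃ ≈ 220 °C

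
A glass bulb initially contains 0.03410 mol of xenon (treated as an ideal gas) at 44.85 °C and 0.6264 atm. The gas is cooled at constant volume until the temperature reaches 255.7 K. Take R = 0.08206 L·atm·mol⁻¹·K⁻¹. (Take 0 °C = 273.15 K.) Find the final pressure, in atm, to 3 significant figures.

Convert: T₁ = 318.0 K.
From PV = nRT: V₁ = nRT₁/P₁ = 1.421 L.
V constant ⇒ P ∝ T: V₂ = V₁; P₂ = P₁·(T₂/T₁) = 0.5037 atm.

P₂ ≈ 0.504 atm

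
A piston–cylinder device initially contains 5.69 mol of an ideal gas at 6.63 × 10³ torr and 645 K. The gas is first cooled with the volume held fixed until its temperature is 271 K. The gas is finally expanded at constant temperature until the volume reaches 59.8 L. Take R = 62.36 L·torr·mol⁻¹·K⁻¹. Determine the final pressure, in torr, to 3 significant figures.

From PV = nRT: V₁ = nRT₁/P₁ = 34.52 L.
V constant ⇒ P ∝ T: V₂ = V₁; P₂ = P₁·(T₂/T₁) = 2786 torr.
T constant ⇒ Boyle's law P V = const: T₃ = T₂; P₃ = P₂·(V₂/V₃) = 1608 torr.

P₃ ≈ 1.61e+03 torr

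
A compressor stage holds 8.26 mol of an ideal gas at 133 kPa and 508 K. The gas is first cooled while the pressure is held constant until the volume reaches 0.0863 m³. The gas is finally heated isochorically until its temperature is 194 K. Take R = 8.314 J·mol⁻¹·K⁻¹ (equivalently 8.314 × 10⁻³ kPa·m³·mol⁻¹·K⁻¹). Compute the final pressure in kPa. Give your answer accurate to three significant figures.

From PV = nRT: V₁ = nRT₁/P₁ = 0.2623 m³.
Isobaric, so V/T is constant: P₂ = P₁; T₂ = T₁·(V₂/V₁) = 167.1 K.
Isochoric, so P/T is constant: V₃ = V₂; P₃ = P₂·(T₃/T₂) = 154.4 kPa.

P₃ ≈ 154 kPa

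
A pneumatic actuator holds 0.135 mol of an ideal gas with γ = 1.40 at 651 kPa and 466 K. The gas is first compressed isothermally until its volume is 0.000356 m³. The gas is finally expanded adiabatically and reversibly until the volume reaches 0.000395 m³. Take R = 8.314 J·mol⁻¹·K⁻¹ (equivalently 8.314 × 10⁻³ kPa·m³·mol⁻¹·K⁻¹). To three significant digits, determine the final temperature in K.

From PV = nRT: V₁ = nRT₁/P₁ = 0.0008034 m³.
T constant ⇒ Boyle's law P V = const: T₂ = T₁; P₂ = P₁·(V₁/V₂) = 1469 kPa.
Reversible adiabatic, γ = 1.40: T₃ = T₂·(V₂/V₃)^(γ−1) = 447.0 K; P₃ = P₂·(V₂/V₃)^γ = 1270 kPa.

T₃ ≈ 447 K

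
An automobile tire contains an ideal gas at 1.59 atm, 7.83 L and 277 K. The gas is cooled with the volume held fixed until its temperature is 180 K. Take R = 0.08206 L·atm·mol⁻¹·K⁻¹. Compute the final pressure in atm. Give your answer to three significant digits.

P₂ ≈ 1.03 atm

Isochoric, so P/T is constant: V₂ = V₁; P₂ = P₁·(T₂/T₁) = 1.033 atm.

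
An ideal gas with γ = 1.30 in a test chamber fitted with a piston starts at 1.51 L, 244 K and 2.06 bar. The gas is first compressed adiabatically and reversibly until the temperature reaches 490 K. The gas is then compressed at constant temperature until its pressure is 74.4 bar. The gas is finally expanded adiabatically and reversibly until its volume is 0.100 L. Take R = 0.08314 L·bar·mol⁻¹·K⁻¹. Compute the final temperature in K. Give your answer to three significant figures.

T₄ ≈ 465 K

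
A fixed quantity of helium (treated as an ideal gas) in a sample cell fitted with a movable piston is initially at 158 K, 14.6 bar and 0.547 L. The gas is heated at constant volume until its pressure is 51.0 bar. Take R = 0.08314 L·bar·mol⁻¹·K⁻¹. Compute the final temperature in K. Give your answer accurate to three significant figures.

V constant ⇒ P ∝ T: V₂ = V₁; T₂ = T₁·(P₂/P₁) = 551.9 K.

T₂ ≈ 552 K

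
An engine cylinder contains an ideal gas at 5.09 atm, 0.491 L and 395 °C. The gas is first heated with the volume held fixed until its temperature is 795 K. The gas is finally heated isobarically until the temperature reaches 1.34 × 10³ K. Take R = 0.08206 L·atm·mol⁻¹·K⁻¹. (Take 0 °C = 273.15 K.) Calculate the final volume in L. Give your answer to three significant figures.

Convert: T₁ = 668.1 K.
V constant ⇒ P ∝ T: V₂ = V₁; P₂ = P₁·(T₂/T₁) = 6.056 atm.
Isobaric, so V/T is constant: P₃ = P₂; V₃ = V₂·(T₃/T₂) = 0.8276 L.

V₃ ≈ 0.828 L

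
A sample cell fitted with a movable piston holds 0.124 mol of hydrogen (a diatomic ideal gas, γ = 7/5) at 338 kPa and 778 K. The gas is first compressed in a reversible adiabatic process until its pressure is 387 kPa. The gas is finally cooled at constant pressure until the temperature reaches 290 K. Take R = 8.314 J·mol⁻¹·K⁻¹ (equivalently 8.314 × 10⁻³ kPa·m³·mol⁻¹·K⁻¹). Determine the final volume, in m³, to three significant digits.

From PV = nRT: V₁ = nRT₁/P₁ = 0.002373 m³.
Reversible adiabatic, γ = 7/5: T₂ = T₁·(P₂/P₁)^((γ−1)/γ) = 808.7 K; V₂ = V₁·(P₁/P₂)^(1/γ) = 0.002154 m³.
P constant ⇒ V ∝ T: P₃ = P₂; V₃ = V₂·(T₃/T₂) = 0.0007725 m³.

V₃ ≈ 0.000773 m³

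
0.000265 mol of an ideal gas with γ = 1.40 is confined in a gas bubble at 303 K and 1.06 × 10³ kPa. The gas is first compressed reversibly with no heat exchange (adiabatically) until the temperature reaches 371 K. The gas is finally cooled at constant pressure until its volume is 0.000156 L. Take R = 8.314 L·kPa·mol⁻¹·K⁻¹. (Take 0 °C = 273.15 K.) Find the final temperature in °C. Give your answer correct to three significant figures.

T₃ ≈ -121 °C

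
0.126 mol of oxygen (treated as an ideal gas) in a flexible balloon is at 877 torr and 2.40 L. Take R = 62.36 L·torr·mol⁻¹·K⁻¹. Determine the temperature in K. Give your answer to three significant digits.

PV = nRT ⇒ T = PV/(nR) = (877 × 2.40) / (0.126 × 62.36)

T ≈ 268 K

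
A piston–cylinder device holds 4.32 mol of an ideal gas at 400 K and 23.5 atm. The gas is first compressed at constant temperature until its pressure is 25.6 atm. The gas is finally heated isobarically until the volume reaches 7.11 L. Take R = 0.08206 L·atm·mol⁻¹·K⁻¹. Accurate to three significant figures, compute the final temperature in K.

From PV = nRT: V₁ = nRT₁/P₁ = 6.034 L.
Isothermal, so P V is constant: T₂ = T₁; V₂ = V₁·(P₁/P₂) = 5.539 L.
Isobaric, so V/T is constant: P₃ = P₂; T₃ = T₂·(V₃/V₂) = 513.4 K.

T₃ ≈ 513 K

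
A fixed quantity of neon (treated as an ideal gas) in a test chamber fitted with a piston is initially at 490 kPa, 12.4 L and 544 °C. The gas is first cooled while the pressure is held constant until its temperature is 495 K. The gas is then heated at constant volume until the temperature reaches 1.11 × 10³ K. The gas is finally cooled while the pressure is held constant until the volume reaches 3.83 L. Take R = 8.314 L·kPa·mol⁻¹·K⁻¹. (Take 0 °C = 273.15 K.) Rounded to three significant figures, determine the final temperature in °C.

Convert: T₁ = 817.1 K.
P constant ⇒ V ∝ T: P₂ = P₁; V₂ = V₁·(T₂/T₁) = 7.511 L.
Isochoric, so P/T is constant: V₃ = V₂; P₃ = P₂·(T₃/T₂) = 1099 kPa.
Isobaric, so V/T is constant: P₄ = P₃; T₄ = T₃·(V₄/V₃) = 566.0 K.

T₄ ≈ 293 °C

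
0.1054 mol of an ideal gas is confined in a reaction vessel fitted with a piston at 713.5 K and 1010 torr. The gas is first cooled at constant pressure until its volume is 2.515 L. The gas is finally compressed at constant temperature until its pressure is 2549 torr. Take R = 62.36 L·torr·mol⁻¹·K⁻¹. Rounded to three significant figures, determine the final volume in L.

V₃ ≈ 0.997 L

From PV = nRT: V₁ = nRT₁/P₁ = 4.643 L.
P constant ⇒ V ∝ T: P₂ = P₁; T₂ = T₁·(V₂/V₁) = 386.5 K.
Isothermal, so P V is constant: T₃ = T₂; V₃ = V₂·(P₂/P₃) = 0.9965 L.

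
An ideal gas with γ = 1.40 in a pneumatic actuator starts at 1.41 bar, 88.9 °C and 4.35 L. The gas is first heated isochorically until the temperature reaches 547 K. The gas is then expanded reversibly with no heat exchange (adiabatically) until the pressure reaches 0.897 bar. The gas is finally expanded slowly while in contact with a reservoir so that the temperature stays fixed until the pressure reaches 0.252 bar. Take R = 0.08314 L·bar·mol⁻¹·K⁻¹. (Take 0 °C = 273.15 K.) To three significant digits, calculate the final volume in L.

V₄ ≈ 28.7 L

Convert: T₁ = 362.0 K.
V constant ⇒ P ∝ T: V₂ = V₁; P₂ = P₁·(T₂/T₁) = 2.130 bar.
Adiabatic (γ = 1.40), T V^(γ−1) and P V^γ constant: T₃ = T₂·(P₃/P₂)^((γ−1)/γ) = 427.2 K; V₃ = V₂·(P₂/P₃)^(1/γ) = 8.069 L.
T constant ⇒ Boyle's law P V = const: T₄ = T₃; V₄ = V₃·(P₃/P₄) = 28.72 L.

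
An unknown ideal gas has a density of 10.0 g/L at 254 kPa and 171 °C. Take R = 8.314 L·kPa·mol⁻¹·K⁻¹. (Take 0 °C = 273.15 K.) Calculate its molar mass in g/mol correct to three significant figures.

ρ = PM/(RT) ⇒ M = ρRT/P = (10.0 × 8.314 × 444.1) / 254

M ≈ 145 g/mol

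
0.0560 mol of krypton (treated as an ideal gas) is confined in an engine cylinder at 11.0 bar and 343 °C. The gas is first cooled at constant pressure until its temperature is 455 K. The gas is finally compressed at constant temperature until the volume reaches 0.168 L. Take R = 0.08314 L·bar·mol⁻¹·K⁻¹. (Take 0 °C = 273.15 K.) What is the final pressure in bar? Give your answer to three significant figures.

P₃ ≈ 12.6 bar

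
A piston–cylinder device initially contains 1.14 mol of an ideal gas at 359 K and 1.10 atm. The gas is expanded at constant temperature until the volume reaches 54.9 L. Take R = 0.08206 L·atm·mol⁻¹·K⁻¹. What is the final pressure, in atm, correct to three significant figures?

P₂ ≈ 0.612 atm

From PV = nRT: V₁ = nRT₁/P₁ = 30.53 L.
T constant ⇒ Boyle's law P V = const: T₂ = T₁; P₂ = P₁·(V₁/V₂) = 0.6117 atm.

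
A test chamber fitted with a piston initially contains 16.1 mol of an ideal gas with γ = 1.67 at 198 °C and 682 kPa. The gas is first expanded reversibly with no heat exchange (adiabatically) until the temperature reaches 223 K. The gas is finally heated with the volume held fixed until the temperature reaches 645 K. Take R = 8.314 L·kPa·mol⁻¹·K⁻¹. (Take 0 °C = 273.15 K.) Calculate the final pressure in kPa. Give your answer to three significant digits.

Convert: T₁ = 471.1 K.
From PV = nRT: V₁ = nRT₁/P₁ = 92.47 L.
Adiabatic (γ = 1.67), T V^(γ−1) and P V^γ constant: P₂ = P₁·(T₂/T₁)^(γ/(γ−1)) = 105.7 kPa; V₂ = V₁·(T₁/T₂)^(1/(γ−1)) = 282.4 L.
V constant ⇒ P ∝ T: V₃ = V₂; P₃ = P₂·(T₃/T₂) = 305.7 kPa.

P₃ ≈ 306 kPa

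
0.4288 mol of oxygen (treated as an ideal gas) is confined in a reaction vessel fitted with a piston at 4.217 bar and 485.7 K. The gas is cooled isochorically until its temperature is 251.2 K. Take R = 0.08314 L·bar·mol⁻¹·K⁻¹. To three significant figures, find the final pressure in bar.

P₂ ≈ 2.18 bar

From PV = nRT: V₁ = nRT₁/P₁ = 4.106 L.
Isochoric, so P/T is constant: V₂ = V₁; P₂ = P₁·(T₂/T₁) = 2.181 bar.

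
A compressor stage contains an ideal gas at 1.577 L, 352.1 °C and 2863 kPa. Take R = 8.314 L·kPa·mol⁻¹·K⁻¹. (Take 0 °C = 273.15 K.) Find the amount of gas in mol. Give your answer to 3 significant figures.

n ≈ 0.869 mol

Convert: T = 625.25 K.
PV = nRT ⇒ n = PV/(RT) = (2863 × 1.577) / (8.314 × 625.25)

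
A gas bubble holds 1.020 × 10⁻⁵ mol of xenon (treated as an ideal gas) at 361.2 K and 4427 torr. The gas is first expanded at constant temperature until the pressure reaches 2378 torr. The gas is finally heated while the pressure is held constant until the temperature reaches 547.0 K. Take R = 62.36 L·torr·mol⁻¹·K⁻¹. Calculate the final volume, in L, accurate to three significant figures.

V₃ ≈ 0.000146 L

From PV = nRT: V₁ = nRT₁/P₁ = 5.190e-05 L.
T constant ⇒ Boyle's law P V = const: T₂ = T₁; V₂ = V₁·(P₁/P₂) = 9.661e-05 L.
Isobaric, so V/T is constant: P₃ = P₂; V₃ = V₂·(T₃/T₂) = 0.0001463 L.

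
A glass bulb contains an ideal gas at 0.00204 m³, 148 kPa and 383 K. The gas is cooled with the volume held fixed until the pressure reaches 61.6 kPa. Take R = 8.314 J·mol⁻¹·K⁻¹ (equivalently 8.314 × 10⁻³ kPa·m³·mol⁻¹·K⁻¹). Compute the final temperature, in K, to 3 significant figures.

T₂ ≈ 159 K

Isochoric, so P/T is constant: V₂ = V₁; T₂ = T₁·(P₂/P₁) = 159.4 K.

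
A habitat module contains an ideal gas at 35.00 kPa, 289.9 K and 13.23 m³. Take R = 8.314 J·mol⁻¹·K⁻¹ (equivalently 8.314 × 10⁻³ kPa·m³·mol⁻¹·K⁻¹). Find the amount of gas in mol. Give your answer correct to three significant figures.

n ≈ 192 mol

PV = nRT ⇒ n = PV/(RT) = (35.00 × 13.23) / (8.314 × 10⁻³ × 289.9)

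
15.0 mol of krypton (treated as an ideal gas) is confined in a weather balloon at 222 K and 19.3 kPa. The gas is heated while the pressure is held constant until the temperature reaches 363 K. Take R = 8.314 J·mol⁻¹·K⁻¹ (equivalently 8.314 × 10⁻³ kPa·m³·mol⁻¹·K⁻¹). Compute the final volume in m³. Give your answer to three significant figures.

V₂ ≈ 2.35 m³

From PV = nRT: V₁ = nRT₁/P₁ = 1.434 m³.
P constant ⇒ V ∝ T: P₂ = P₁; V₂ = V₁·(T₂/T₁) = 2.346 m³.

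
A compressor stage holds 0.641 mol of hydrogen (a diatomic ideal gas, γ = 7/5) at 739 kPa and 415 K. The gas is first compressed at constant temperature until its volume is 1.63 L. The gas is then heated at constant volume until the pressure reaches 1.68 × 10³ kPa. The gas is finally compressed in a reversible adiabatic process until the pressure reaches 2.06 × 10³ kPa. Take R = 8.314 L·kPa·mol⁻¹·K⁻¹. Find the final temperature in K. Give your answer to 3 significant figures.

T₄ ≈ 545 K

From PV = nRT: V₁ = nRT₁/P₁ = 2.993 L.
Isothermal, so P V is constant: T₂ = T₁; P₂ = P₁·(V₁/V₂) = 1357 kPa.
V constant ⇒ P ∝ T: V₃ = V₂; T₃ = T₂·(P₃/P₂) = 513.8 K.
Adiabatic (γ = 7/5), T V^(γ−1) and P V^γ constant: T₄ = T₃·(P₄/P₃)^((γ−1)/γ) = 544.7 K; V₄ = V₃·(P₃/P₄)^(1/γ) = 1.409 L.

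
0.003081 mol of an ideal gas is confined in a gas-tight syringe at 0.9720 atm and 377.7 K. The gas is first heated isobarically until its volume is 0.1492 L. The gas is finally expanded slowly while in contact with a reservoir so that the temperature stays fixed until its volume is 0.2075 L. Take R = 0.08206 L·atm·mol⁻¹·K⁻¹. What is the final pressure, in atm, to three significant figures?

From PV = nRT: V₁ = nRT₁/P₁ = 0.09824 L.
Isobaric, so V/T is constant: P₂ = P₁; T₂ = T₁·(V₂/V₁) = 573.6 K.
T constant ⇒ Boyle's law P V = const: T₃ = T₂; P₃ = P₂·(V₂/V₃) = 0.6989 atm.

P₃ ≈ 0.699 atm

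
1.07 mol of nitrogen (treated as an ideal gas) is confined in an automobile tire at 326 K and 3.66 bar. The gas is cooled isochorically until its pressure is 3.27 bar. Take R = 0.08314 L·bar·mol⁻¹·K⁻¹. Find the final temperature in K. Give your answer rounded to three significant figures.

From PV = nRT: V₁ = nRT₁/P₁ = 7.924 L.
V constant ⇒ P ∝ T: V₂ = V₁; T₂ = T₁·(P₂/P₁) = 291.3 K.

T₂ ≈ 291 K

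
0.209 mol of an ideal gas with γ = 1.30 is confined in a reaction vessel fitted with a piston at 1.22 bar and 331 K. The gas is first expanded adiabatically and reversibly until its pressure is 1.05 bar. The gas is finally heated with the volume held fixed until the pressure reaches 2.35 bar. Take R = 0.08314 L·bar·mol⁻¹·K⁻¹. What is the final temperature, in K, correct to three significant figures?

T₃ ≈ 716 K

From PV = nRT: V₁ = nRT₁/P₁ = 4.714 L.
Reversible adiabatic, γ = 1.30: T₂ = T₁·(P₂/P₁)^((γ−1)/γ) = 319.7 K; V₂ = V₁·(P₁/P₂)^(1/γ) = 5.291 L.
V constant ⇒ P ∝ T: V₃ = V₂; T₃ = T₂·(P₃/P₂) = 715.6 K.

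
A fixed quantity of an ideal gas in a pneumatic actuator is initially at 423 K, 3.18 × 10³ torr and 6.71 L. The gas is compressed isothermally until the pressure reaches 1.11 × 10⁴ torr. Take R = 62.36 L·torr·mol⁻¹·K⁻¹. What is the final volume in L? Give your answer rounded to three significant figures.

V₂ ≈ 1.92 L

T constant ⇒ Boyle's law P V = const: T₂ = T₁; V₂ = V₁·(P₁/P₂) = 1.922 L.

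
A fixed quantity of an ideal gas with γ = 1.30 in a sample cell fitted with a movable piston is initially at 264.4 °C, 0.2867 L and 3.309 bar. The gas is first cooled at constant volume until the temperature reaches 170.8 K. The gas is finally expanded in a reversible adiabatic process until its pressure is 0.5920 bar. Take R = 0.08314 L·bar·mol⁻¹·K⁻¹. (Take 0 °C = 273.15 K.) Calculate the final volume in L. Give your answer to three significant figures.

V₃ ≈ 0.446 L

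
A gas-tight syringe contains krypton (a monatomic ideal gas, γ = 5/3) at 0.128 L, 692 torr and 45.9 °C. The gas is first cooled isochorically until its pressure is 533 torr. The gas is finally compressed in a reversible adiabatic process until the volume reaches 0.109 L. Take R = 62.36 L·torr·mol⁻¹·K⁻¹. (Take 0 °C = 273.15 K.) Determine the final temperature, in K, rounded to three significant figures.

Convert: T₁ = 319.0 K.
V constant ⇒ P ∝ T: V₂ = V₁; T₂ = T₁·(P₂/P₁) = 245.7 K.
Adiabatic (γ = 5/3), T V^(γ−1) and P V^γ constant: T₃ = T₂·(V₂/V₃)^(γ−1) = 273.5 K; P₃ = P₂·(V₂/V₃)^γ = 696.7 torr.

T₃ ≈ 274 K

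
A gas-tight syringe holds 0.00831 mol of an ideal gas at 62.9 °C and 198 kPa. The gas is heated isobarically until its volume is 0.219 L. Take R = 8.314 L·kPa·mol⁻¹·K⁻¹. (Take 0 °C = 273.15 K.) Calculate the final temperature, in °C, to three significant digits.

T₂ ≈ 354 °C

Convert: T₁ = 336.0 K.
From PV = nRT: V₁ = nRT₁/P₁ = 0.1173 L.
Isobaric, so V/T is constant: P₂ = P₁; T₂ = T₁·(V₂/V₁) = 627.6 K.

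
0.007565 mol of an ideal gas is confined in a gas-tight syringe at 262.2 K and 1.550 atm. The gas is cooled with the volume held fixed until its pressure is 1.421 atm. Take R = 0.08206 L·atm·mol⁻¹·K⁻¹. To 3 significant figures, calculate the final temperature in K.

T₂ ≈ 240 K

From PV = nRT: V₁ = nRT₁/P₁ = 0.1050 L.
Isochoric, so P/T is constant: V₂ = V₁; T₂ = T₁·(P₂/P₁) = 240.4 K.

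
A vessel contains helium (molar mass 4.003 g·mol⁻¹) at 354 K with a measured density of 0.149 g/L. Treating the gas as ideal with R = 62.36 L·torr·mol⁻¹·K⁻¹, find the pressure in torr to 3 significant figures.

ρ = PM/(RT) ⇒ P = ρRT/M = (0.149 × 62.36 × 354.0) / 4.003

P ≈ 822 torr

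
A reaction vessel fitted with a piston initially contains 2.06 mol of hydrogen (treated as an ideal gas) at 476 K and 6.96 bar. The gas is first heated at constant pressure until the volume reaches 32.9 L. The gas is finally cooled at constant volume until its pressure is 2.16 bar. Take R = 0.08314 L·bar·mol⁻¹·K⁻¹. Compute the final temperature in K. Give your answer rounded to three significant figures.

T₃ ≈ 415 K

From PV = nRT: V₁ = nRT₁/P₁ = 11.71 L.
Isobaric, so V/T is constant: P₂ = P₁; T₂ = T₁·(V₂/V₁) = 1337 K.
V constant ⇒ P ∝ T: V₃ = V₂; T₃ = T₂·(P₃/P₂) = 414.9 K.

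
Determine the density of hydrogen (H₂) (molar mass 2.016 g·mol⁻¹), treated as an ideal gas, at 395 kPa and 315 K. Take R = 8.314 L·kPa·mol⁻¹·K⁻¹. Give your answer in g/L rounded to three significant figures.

ρ ≈ 0.304 g/L

ρ = PM/(RT) = (395 × 2.016) / (8.314 × 315.0)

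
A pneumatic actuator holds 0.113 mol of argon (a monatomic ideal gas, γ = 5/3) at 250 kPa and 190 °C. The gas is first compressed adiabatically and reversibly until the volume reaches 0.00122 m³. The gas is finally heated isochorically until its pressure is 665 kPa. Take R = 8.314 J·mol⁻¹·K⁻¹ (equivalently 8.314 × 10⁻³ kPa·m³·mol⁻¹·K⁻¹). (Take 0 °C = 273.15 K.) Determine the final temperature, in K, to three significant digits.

T₃ ≈ 864 K

Convert: T₁ = 463.1 K.
From PV = nRT: V₁ = nRT₁/P₁ = 0.001740 m³.
Reversible adiabatic, γ = 5/3: T₂ = T₁·(V₁/V₂)^(γ−1) = 586.9 K; P₂ = P₁·(V₁/V₂)^γ = 452.0 kPa.
Isochoric, so P/T is constant: V₃ = V₂; T₃ = T₂·(P₃/P₂) = 863.6 K.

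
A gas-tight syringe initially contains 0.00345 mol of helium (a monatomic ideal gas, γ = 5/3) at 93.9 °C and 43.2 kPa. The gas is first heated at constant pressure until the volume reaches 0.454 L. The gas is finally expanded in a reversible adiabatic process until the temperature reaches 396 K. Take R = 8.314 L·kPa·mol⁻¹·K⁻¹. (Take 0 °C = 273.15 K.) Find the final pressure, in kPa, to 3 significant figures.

Convert: T₁ = 367.0 K.
From PV = nRT: V₁ = nRT₁/P₁ = 0.2437 L.
P constant ⇒ V ∝ T: P₂ = P₁; T₂ = T₁·(V₂/V₁) = 683.8 K.
Reversible adiabatic, γ = 5/3: P₃ = P₂·(T₃/T₂)^(γ/(γ−1)) = 11.03 kPa; V₃ = V₂·(T₂/T₃)^(1/(γ−1)) = 1.030 L.

P₃ ≈ 11.0 kPa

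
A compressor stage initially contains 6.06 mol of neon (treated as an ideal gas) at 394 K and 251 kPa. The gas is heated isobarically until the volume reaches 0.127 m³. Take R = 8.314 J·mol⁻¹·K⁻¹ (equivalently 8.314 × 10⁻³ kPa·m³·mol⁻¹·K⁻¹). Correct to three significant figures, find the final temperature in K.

From PV = nRT: V₁ = nRT₁/P₁ = 0.07909 m³.
P constant ⇒ V ∝ T: P₂ = P₁; T₂ = T₁·(V₂/V₁) = 632.7 K.

T₂ ≈ 633 K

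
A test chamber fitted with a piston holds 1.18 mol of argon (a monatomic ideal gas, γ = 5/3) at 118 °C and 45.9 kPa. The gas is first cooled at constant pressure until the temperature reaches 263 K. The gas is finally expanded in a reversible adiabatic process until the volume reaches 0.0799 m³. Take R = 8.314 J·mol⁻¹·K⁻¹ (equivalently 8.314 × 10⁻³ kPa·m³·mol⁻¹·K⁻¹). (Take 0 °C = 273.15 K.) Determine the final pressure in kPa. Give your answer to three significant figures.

Convert: T₁ = 391.1 K.
From PV = nRT: V₁ = nRT₁/P₁ = 0.08360 m³.
Isobaric, so V/T is constant: P₂ = P₁; V₂ = V₁·(T₂/T₁) = 0.05621 m³.
Adiabatic (γ = 5/3), T V^(γ−1) and P V^γ constant: T₃ = T₂·(V₂/V₃)^(γ−1) = 208.0 K; P₃ = P₂·(V₂/V₃)^γ = 25.54 kPa.

P₃ ≈ 25.5 kPa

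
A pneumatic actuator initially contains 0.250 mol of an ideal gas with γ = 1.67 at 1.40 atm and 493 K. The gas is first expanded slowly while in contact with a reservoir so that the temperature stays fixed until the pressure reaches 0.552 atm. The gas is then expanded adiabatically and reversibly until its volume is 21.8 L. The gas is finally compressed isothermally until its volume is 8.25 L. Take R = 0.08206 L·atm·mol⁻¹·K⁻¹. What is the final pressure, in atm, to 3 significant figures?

P₄ ≈ 1.09 atm

From PV = nRT: V₁ = nRT₁/P₁ = 7.224 L.
Isothermal, so P V is constant: T₂ = T₁; V₂ = V₁·(P₁/P₂) = 18.32 L.
Adiabatic (γ = 1.67), T V^(γ−1) and P V^γ constant: T₃ = T₂·(V₂/V₃)^(γ−1) = 438.8 K; P₃ = P₂·(V₂/V₃)^γ = 0.4129 atm.
Isothermal, so P V is constant: T₄ = T₃; P₄ = P₃·(V₃/V₄) = 1.091 atm.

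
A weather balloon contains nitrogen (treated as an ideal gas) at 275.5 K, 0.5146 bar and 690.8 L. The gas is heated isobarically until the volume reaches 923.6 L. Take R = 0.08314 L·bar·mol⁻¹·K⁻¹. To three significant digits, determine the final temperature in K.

T₂ ≈ 368 K

Isobaric, so V/T is constant: P₂ = P₁; T₂ = T₁·(V₂/V₁) = 368.3 K.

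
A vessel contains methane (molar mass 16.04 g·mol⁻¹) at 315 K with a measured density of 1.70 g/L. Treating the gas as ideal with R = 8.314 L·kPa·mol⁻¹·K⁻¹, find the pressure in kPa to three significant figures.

P ≈ 278 kPa

ρ = PM/(RT) ⇒ P = ρRT/M = (1.70 × 8.314 × 315.0) / 16.04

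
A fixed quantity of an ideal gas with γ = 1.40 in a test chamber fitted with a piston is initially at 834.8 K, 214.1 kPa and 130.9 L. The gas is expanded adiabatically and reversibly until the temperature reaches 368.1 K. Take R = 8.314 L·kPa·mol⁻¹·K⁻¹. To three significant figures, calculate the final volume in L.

Reversible adiabatic, γ = 1.40: P₂ = P₁·(T₂/T₁)^(γ/(γ−1)) = 12.19 kPa; V₂ = V₁·(T₁/T₂)^(1/(γ−1)) = 1014 L.

V₂ ≈ 1.01e+03 L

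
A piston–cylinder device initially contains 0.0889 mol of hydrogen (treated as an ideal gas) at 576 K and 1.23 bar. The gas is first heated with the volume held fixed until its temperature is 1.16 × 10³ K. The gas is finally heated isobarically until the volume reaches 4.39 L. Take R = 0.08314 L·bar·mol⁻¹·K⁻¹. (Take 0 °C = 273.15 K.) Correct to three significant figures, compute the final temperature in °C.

From PV = nRT: V₁ = nRT₁/P₁ = 3.461 L.
V constant ⇒ P ∝ T: V₂ = V₁; P₂ = P₁·(T₂/T₁) = 2.477 bar.
Isobaric, so V/T is constant: P₃ = P₂; T₃ = T₂·(V₃/V₂) = 1471 K.

T₃ ≈ 1.20e+03 °C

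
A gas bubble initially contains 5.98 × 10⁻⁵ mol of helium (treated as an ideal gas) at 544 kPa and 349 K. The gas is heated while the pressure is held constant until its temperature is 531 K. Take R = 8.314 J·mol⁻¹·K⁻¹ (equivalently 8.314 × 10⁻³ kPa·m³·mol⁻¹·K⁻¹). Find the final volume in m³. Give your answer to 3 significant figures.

From PV = nRT: V₁ = nRT₁/P₁ = 3.190e-07 m³.
P constant ⇒ V ∝ T: P₂ = P₁; V₂ = V₁·(T₂/T₁) = 4.853e-07 m³.

V₂ ≈ 4.85e-07 m³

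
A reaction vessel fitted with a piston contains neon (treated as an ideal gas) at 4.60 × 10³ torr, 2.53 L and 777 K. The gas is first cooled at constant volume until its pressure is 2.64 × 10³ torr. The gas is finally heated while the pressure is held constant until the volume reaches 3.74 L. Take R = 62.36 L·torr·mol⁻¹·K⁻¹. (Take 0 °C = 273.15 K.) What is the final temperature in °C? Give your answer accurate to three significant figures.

T₃ ≈ 386 °C

V constant ⇒ P ∝ T: V₂ = V₁; T₂ = T₁·(P₂/P₁) = 445.9 K.
P constant ⇒ V ∝ T: P₃ = P₂; T₃ = T₂·(V₃/V₂) = 659.2 K.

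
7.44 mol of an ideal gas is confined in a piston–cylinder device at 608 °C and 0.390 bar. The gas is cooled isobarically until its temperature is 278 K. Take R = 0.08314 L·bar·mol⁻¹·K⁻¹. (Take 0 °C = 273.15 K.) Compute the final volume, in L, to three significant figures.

V₂ ≈ 441 L

Convert: T₁ = 881.1 K.
From PV = nRT: V₁ = nRT₁/P₁ = 1398 L.
P constant ⇒ V ∝ T: P₂ = P₁; V₂ = V₁·(T₂/T₁) = 440.9 L.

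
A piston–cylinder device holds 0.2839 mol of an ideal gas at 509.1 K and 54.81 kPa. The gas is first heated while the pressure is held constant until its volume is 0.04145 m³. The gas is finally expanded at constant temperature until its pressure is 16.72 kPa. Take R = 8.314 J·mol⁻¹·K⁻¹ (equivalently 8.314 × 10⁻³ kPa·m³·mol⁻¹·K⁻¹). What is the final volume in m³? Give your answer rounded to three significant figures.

From PV = nRT: V₁ = nRT₁/P₁ = 0.02192 m³.
Isobaric, so V/T is constant: P₂ = P₁; T₂ = T₁·(V₂/V₁) = 962.5 K.
Isothermal, so P V is constant: T₃ = T₂; V₃ = V₂·(P₂/P₃) = 0.1359 m³.

V₃ ≈ 0.136 m³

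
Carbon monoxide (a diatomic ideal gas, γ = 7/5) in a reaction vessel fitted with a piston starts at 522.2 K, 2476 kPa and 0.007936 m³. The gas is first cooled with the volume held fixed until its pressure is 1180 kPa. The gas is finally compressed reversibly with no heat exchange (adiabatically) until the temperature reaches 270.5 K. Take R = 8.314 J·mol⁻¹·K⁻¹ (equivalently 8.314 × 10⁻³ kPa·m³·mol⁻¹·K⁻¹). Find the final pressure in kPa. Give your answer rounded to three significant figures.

V constant ⇒ P ∝ T: V₂ = V₁; T₂ = T₁·(P₂/P₁) = 248.9 K.
Reversible adiabatic, γ = 7/5: P₃ = P₂·(T₃/T₂)^(γ/(γ−1)) = 1580 kPa; V₃ = V₂·(T₂/T₃)^(1/(γ−1)) = 0.006443 m³.

P₃ ≈ 1.58e+03 kPa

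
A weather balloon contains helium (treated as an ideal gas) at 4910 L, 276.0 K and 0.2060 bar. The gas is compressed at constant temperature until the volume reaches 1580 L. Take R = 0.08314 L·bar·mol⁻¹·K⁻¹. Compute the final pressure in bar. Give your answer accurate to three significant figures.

P₂ ≈ 0.640 bar

T constant ⇒ Boyle's law P V = const: T₂ = T₁; P₂ = P₁·(V₁/V₂) = 0.6402 bar.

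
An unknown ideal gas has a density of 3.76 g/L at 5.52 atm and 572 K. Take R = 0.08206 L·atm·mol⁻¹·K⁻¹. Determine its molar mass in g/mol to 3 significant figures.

M ≈ 32.0 g/mol

ρ = PM/(RT) ⇒ M = ρRT/P = (3.76 × 0.08206 × 572.0) / 5.52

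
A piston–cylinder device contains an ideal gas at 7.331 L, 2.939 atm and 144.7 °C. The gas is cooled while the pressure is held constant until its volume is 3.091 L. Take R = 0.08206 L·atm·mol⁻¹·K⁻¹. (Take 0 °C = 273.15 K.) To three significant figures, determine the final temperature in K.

T₂ ≈ 176 K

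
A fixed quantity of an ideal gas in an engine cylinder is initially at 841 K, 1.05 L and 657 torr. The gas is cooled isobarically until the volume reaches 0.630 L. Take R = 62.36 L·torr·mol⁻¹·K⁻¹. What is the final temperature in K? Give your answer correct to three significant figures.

P constant ⇒ V ∝ T: P₂ = P₁; T₂ = T₁·(V₂/V₁) = 504.6 K.

T₂ ≈ 505 K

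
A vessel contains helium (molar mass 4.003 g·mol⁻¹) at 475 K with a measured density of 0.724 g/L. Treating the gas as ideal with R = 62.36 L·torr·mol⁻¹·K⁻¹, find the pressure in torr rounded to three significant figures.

P ≈ 5.36e+03 torr

ρ = PM/(RT) ⇒ P = ρRT/M = (0.724 × 62.36 × 475.0) / 4.003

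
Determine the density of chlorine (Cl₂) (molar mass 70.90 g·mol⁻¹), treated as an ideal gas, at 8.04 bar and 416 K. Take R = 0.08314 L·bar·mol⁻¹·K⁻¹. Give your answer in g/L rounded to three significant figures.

ρ ≈ 16.5 g/L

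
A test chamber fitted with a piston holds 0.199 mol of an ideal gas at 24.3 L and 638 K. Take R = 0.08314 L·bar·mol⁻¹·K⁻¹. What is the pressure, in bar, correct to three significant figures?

P ≈ 0.434 bar

PV = nRT ⇒ P = nRT/V = (0.199 × 0.08314 × 638) / 24.3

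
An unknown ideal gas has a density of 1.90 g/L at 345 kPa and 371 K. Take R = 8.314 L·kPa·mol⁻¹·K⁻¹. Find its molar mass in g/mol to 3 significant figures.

ρ = PM/(RT) ⇒ M = ρRT/P = (1.90 × 8.314 × 371.0) / 345

M ≈ 17.0 g/mol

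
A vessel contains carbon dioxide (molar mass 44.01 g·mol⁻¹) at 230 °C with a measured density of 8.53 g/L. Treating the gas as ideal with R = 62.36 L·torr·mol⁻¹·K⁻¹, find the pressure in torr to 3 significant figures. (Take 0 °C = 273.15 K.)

ρ = PM/(RT) ⇒ P = ρRT/M = (8.53 × 62.36 × 503.1) / 44.01

P ≈ 6.08e+03 torr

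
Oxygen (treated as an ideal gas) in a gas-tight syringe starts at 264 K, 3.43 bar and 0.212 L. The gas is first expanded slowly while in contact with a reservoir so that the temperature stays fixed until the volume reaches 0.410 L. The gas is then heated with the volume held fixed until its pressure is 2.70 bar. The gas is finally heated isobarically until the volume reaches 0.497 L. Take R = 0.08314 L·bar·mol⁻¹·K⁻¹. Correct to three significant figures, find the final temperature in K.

Isothermal, so P V is constant: T₂ = T₁; P₂ = P₁·(V₁/V₂) = 1.774 bar.
Isochoric, so P/T is constant: V₃ = V₂; T₃ = T₂·(P₃/P₂) = 401.9 K.
P constant ⇒ V ∝ T: P₄ = P₃; T₄ = T₃·(V₄/V₃) = 487.2 K.

T₄ ≈ 487 K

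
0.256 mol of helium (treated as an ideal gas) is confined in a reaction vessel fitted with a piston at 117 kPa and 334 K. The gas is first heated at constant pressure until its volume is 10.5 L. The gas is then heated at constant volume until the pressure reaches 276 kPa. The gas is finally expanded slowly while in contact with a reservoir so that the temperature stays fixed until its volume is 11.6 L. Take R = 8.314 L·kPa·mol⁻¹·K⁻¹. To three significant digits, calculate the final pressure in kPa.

From PV = nRT: V₁ = nRT₁/P₁ = 6.076 L.
Isobaric, so V/T is constant: P₂ = P₁; T₂ = T₁·(V₂/V₁) = 577.2 K.
V constant ⇒ P ∝ T: V₃ = V₂; T₃ = T₂·(P₃/P₂) = 1362 K.
T constant ⇒ Boyle's law P V = const: T₄ = T₃; P₄ = P₃·(V₃/V₄) = 249.8 kPa.

P₄ ≈ 250 kPa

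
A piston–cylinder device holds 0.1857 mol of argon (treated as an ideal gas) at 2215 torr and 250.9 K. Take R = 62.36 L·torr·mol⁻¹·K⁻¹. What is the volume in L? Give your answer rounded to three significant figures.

PV = nRT ⇒ V = nRT/P = (0.1857 × 62.36 × 250.9) / 2215

V ≈ 1.31 L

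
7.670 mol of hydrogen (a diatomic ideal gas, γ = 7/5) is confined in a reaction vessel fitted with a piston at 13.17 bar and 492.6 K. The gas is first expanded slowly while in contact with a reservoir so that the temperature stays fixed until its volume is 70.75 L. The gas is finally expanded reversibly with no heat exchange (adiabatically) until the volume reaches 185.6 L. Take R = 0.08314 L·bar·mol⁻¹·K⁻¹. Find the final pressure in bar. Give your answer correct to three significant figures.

P₃ ≈ 1.15 bar

From PV = nRT: V₁ = nRT₁/P₁ = 23.85 L.
T constant ⇒ Boyle's law P V = const: T₂ = T₁; P₂ = P₁·(V₁/V₂) = 4.440 bar.
Reversible adiabatic, γ = 7/5: T₃ = T₂·(V₂/V₃)^(γ−1) = 334.9 K; P₃ = P₂·(V₂/V₃)^γ = 1.151 bar.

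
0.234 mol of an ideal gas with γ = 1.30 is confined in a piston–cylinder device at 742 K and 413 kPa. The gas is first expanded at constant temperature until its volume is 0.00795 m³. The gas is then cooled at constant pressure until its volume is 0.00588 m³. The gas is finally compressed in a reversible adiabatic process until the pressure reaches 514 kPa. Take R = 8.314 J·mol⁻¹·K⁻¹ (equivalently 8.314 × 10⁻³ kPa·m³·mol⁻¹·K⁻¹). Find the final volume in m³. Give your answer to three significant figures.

V₄ ≈ 0.00264 m³

From PV = nRT: V₁ = nRT₁/P₁ = 0.003495 m³.
T constant ⇒ Boyle's law P V = const: T₂ = T₁; P₂ = P₁·(V₁/V₂) = 181.6 kPa.
Isobaric, so V/T is constant: P₃ = P₂; T₃ = T₂·(V₃/V₂) = 548.8 K.
Reversible adiabatic, γ = 1.30: T₄ = T₃·(P₄/P₃)^((γ−1)/γ) = 697.7 K; V₄ = V₃·(P₃/P₄)^(1/γ) = 0.002641 m³.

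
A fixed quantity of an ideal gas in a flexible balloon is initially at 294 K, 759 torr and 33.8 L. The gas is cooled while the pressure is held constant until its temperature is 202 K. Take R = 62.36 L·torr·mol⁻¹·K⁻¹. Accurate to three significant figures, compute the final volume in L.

V₂ ≈ 23.2 L

P constant ⇒ V ∝ T: P₂ = P₁; V₂ = V₁·(T₂/T₁) = 23.22 L.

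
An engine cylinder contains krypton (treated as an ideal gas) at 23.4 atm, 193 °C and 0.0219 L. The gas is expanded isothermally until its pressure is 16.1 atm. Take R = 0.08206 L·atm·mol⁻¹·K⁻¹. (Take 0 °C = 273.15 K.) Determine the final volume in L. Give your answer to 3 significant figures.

Convert: T₁ = 466.1 K.
T constant ⇒ Boyle's law P V = const: T₂ = T₁; V₂ = V₁·(P₁/P₂) = 0.03183 L.

V₂ ≈ 0.0318 L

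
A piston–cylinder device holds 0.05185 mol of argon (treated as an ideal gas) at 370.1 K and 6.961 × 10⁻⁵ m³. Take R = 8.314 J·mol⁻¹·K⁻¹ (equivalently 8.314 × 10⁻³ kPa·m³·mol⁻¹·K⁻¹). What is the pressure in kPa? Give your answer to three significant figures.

P ≈ 2.29e+03 kPa

PV = nRT ⇒ P = nRT/V = (0.05185 × 8.314 × 10⁻³ × 370.1) / 6.961e-05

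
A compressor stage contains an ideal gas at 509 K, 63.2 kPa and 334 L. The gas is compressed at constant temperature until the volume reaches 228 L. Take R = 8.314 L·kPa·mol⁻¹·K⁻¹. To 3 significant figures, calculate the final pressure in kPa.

Isothermal, so P V is constant: T₂ = T₁; P₂ = P₁·(V₁/V₂) = 92.58 kPa.

P₂ ≈ 92.6 kPa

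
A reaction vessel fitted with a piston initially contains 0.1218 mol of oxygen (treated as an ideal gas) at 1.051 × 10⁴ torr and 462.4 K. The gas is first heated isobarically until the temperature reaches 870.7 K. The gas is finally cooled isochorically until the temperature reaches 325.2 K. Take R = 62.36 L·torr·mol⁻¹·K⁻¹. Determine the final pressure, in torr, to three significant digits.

P₃ ≈ 3.93e+03 torr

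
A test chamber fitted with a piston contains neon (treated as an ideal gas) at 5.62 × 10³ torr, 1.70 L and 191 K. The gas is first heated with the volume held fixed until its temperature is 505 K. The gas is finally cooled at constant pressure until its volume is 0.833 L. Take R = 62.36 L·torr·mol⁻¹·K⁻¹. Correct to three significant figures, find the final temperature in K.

T₃ ≈ 247 K

Isochoric, so P/T is constant: V₂ = V₁; P₂ = P₁·(T₂/T₁) = 1.486e+04 torr.
Isobaric, so V/T is constant: P₃ = P₂; T₃ = T₂·(V₃/V₂) = 247.4 K.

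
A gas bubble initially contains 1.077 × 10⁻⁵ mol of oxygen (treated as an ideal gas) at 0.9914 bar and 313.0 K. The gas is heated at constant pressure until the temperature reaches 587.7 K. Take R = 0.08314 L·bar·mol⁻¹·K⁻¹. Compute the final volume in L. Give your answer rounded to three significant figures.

V₂ ≈ 0.000531 L

From PV = nRT: V₁ = nRT₁/P₁ = 0.0002827 L.
Isobaric, so V/T is constant: P₂ = P₁; V₂ = V₁·(T₂/T₁) = 0.0005308 L.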